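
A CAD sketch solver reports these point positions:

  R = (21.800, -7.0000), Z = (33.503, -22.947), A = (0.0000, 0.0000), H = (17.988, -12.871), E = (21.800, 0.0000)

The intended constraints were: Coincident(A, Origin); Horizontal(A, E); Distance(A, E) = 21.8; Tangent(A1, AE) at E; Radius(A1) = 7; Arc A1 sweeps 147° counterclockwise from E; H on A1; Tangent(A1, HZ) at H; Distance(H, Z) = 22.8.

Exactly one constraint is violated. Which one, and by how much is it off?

Distance(H, Z) = 22.8 — off by 4.30.

A = (0.00, 0.00) ✓; A.y = 0.00, E.y = 0.00 ✓; |AE| = 21.80 ✓; ∠(RE, EA) = 90.00° ✓; |RE| = 7.000 ✓; bearing(R→H) − bearing(R→E) = 147.0° ✓; |RH| = 7.000 ✓; ∠(RH, HZ) = 90.01° ✓; |HZ| = 18.50 ✗.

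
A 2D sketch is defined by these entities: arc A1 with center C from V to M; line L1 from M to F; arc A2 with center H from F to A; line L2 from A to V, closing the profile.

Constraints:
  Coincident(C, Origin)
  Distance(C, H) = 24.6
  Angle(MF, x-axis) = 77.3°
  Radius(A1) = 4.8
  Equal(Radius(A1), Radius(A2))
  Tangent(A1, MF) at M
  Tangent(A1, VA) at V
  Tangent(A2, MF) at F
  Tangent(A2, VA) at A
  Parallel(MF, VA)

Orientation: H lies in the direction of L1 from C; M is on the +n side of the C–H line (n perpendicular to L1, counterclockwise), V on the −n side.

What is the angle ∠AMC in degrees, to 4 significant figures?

68.68°

Tangency of A1 to both parallel lines with radius 4.8 puts M and V at C ± 4.8·n: M = (-4.683, 1.055), V = (4.683, -1.055). Equal radii place F and A the same way about H: F = H + 4.8·n = (0.7257, 25.05), A = H − 4.8·n = (10.09, 22.94). Then cos ∠AMC = MA·MC / (|MA||MC|), giving 68.68°.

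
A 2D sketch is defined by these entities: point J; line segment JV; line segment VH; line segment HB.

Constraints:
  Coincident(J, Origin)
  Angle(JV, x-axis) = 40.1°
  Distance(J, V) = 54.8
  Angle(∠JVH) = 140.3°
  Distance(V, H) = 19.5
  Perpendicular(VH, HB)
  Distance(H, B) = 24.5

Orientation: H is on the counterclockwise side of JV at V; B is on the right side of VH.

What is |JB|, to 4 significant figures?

85.69

J is at the origin; JV runs at 40.1° with length 54.8, so V = 54.8·(cos 40.1°, sin 40.1°) = (41.92, 35.30). ∠JVH = 140.3°, so VH runs at 40.1° + (180° − 140.3°) = 79.80° from the x-axis; with |VH| = 19.5, H = V + 19.5·(cos 79.80°, sin 79.80°) = (45.37, 54.49). VH ⟂ HB; with |HB| = 24.5 on the right of VH, B = H + 24.5·(0.9842, -0.1771) = (69.48, 50.15). Then |JB| = |B − J| = 85.69.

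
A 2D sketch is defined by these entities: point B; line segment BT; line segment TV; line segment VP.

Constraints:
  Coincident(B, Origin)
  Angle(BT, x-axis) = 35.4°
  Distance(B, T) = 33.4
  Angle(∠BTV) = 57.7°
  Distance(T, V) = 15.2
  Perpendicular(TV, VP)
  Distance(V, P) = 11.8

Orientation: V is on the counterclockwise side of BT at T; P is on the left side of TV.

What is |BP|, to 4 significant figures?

16.64

B is at the origin; BT runs at 35.4° with length 33.4, so T = 33.4·(cos 35.4°, sin 35.4°) = (27.23, 19.35). ∠BTV = 57.7°, so TV runs at 35.4° + (180° − 57.7°) = 157.7° from the x-axis; with |TV| = 15.2, V = T + 15.2·(cos 157.7°, sin 157.7°) = (13.16, 25.12). TV is perpendicular to VP; with |VP| = 11.8 on the left of TV, P = V + 11.8·(-0.3795, -0.9252) = (8.684, 14.20). Then |BP| = |P − B| = 16.64.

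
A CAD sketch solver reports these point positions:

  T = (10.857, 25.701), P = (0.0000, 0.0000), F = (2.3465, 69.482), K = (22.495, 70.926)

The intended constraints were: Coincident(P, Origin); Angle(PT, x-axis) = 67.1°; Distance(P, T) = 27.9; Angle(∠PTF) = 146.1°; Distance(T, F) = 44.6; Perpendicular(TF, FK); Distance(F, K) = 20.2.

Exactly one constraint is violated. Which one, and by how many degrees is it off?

Perpendicular(TF, FK) — off by 6.90°.

P = (0.00, 0.00) ✓; PT at 67.10° ✓; |PT| = 27.90 ✓; ∠PTF = 146.1° ✓; |TF| = 44.60 ✓; ∠(TF, FK) = 96.90° ✗; |FK| = 20.20 ✓.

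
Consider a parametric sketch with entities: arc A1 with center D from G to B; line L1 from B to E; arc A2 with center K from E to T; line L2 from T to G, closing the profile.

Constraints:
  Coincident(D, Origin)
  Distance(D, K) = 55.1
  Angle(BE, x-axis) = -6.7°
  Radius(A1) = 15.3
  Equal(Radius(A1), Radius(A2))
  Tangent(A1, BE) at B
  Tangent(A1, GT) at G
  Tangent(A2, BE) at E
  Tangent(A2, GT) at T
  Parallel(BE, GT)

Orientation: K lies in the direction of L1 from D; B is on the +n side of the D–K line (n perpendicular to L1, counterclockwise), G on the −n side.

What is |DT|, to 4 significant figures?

57.18

Tangency of A1 to both parallel lines with radius 15.3 puts B and G at D ± 15.3·n: B = (1.785, 15.20), G = (-1.785, -15.20). Equal radii place E and T the same way about K: E = K + 15.3·n = (56.51, 8.767), T = K − 15.3·n = (52.94, -21.62). Then |DT| = |T − D| = 57.18.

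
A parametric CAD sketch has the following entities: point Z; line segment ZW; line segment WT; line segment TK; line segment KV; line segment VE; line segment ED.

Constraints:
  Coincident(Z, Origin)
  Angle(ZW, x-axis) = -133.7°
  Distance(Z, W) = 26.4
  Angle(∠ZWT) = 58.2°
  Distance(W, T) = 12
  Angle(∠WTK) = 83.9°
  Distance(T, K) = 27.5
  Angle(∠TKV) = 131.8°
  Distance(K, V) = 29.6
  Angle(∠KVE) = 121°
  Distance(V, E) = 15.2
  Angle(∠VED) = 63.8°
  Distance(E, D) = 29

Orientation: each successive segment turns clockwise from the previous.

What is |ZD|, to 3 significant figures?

21.0

Z is at the origin; ZW runs at -133.7° with length 26.4, so W = (-18.2, -19.1). ∠ZWT = 58.2° gives WT at 104° from the x-axis; with |WT| = 12.0, T = (-21.2, -7.47). ∠WTK = 83.9° gives TK at 8.40° from the x-axis; with |TK| = 27.5, K = (5.96, -3.45). ∠TKV = 131.8° gives KV at -39.8° from the x-axis; with |KV| = 29.6, V = (28.7, -22.4). ∠KVE = 121.0° gives VE at -98.8° from the x-axis; with |VE| = 15.2, E = (26.4, -37.4). ∠VED = 63.8° gives ED at 145° from the x-axis; with |ED| = 29.0, D = (2.62, -20.8). Then |ZD| = |D − Z| = 21.0.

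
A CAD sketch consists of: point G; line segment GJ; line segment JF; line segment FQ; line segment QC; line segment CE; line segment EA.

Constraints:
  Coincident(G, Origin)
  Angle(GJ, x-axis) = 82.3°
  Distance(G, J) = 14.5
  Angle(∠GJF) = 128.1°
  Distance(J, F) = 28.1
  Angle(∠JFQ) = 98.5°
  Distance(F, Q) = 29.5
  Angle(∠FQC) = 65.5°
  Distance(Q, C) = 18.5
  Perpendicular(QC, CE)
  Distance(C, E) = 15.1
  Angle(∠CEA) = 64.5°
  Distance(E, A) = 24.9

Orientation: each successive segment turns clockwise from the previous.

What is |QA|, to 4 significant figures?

5.915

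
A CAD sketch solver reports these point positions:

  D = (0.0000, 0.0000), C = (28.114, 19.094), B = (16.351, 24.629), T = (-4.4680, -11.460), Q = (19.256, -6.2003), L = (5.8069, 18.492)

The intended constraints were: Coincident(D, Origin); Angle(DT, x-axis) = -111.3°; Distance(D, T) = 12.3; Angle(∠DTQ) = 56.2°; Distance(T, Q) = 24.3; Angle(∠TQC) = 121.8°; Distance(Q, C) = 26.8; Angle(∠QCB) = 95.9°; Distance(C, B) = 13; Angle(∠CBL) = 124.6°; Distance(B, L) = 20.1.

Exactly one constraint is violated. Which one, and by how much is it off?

Distance(B, L) = 20.1 — off by 7.90.

D = (0.00, 0.00) ✓; DT at -111.3° ✓; |DT| = 12.30 ✓; ∠DTQ = 56.20° ✓; |TQ| = 24.30 ✓; ∠TQC = 121.8° ✓; |QC| = 26.80 ✓; ∠QCB = 95.90° ✓; |CB| = 13.00 ✓; ∠CBL = 124.6° ✓; |BL| = 12.20 ✗.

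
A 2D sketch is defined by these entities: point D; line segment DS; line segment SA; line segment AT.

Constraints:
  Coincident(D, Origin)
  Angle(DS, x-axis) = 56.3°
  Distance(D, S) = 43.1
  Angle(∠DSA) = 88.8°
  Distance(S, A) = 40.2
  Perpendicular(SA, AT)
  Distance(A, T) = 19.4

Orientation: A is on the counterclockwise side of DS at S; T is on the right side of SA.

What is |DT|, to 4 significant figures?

73.82

D is at the origin; DS runs at 56.3° with length 43.1, so S = 43.1·(cos 56.3°, sin 56.3°) = (23.91, 35.86). ∠DSA = 88.8°, so SA runs at 56.3° + (180° − 88.8°) = 147.5° from the x-axis; with |SA| = 40.2, A = S + 40.2·(cos 147.5°, sin 147.5°) = (-9.991, 57.46). SA is perpendicular to AT; with |AT| = 19.4 on the right of SA, T = A + 19.4·(0.5373, 0.8434) = (0.4331, 73.82). Then |DT| = |T − D| = 73.82.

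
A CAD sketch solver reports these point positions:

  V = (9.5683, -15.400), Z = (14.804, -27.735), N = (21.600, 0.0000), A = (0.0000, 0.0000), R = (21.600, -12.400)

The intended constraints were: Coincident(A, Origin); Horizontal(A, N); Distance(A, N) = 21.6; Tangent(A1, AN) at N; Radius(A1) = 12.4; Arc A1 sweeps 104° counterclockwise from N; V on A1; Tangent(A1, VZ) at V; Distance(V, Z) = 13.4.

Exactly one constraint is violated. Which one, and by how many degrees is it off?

Tangent(A1, VZ) at V — off by 9.00°.

A = (0.00, 0.00) ✓; A.y = 0.00, N.y = 0.00 ✓; |AN| = 21.60 ✓; ∠(RN, NA) = 90.00° ✓; |RN| = 12.40 ✓; bearing(R→V) − bearing(R→N) = 104.0° ✓; |RV| = 12.40 ✓; ∠(RV, VZ) = 81.00° ✗; |VZ| = 13.40 ✓.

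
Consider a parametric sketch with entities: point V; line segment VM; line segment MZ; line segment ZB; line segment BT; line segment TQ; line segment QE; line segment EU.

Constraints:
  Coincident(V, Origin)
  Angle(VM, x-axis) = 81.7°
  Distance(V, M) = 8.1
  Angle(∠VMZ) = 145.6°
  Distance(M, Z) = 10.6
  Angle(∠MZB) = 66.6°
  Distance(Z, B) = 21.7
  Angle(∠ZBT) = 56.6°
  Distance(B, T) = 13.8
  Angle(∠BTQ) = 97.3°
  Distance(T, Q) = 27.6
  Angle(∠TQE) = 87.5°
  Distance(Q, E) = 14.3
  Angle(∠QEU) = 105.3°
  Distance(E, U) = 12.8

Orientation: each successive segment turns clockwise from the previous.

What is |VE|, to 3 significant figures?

31.0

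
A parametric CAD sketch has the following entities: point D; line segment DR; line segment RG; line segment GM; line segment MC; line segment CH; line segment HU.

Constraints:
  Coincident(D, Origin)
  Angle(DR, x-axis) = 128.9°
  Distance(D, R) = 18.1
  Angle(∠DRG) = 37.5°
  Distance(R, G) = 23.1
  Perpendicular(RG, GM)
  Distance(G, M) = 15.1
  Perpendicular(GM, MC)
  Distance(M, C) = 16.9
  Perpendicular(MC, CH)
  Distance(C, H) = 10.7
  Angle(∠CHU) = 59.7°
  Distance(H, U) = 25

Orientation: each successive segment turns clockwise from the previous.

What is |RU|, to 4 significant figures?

32.58

The perpendicularity gives CH at right angles to MC, so CH runs at 76.40°; with |CH| = 10.7, H = (-6.375, 8.352). ∠CHU = 59.7° gives HU at -43.90° from the x-axis; with |HU| = 25.0, U = (11.64, -8.983). Then |RU| = |U − R| = 32.58.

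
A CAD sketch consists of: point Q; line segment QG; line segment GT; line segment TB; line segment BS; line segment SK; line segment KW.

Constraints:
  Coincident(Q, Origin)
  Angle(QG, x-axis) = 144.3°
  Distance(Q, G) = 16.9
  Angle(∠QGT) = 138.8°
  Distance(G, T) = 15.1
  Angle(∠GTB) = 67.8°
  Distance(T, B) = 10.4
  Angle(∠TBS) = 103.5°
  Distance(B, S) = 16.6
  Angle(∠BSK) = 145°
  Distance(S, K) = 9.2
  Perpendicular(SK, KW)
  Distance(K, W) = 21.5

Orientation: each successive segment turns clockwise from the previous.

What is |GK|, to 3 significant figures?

11.9

Q is at the origin; QG runs at 144.3° with length 16.9, so G = (-13.7, 9.86). ∠QGT = 138.8° gives GT at 103° from the x-axis; with |GT| = 15.1, T = (-17.1, 24.6). ∠GTB = 67.8° gives TB at -9.10° from the x-axis; with |TB| = 10.4, B = (-6.88, 22.9). ∠TBS = 103.5° gives BS at -85.6° from the x-axis; with |BS| = 16.6, S = (-5.60, 6.37). ∠BSK = 145.0° gives SK at -121° from the x-axis; with |SK| = 9.2, K = (-10.3, -1.55). Then |GK| = |K − G| = 11.9.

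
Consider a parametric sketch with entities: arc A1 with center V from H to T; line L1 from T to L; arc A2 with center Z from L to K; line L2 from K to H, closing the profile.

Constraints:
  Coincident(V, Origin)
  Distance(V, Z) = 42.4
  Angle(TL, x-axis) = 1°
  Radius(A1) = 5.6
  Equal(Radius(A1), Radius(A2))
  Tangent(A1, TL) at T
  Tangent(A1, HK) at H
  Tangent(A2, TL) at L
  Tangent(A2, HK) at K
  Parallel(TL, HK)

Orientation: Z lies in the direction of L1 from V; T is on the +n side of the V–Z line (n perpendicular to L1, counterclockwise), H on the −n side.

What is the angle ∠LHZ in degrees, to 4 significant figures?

7.273°

The slot axis is L1's direction at 1.0°, so u = (cos 1.0°, sin 1.0°) = (0.9998, 0.01745) and n = (−sin 1.0°, cos 1.0°) = (-0.01745, 0.9998). V is at the origin and Z lies 42.4 along u from V, so Z = 42.4·u = (42.39, 0.7400). Tangency of A1 to both parallel lines with radius 5.6 puts T and H at V ± 5.6·n: T = (-0.09773, 5.599), H = (0.09773, -5.599). Equal radii place L and K the same way about Z: L = Z + 5.6·n = (42.30, 6.339), K = Z − 5.6·n = (42.49, -4.859). Then cos ∠LHZ = HL·HZ / (|HL||HZ|), giving 7.273°.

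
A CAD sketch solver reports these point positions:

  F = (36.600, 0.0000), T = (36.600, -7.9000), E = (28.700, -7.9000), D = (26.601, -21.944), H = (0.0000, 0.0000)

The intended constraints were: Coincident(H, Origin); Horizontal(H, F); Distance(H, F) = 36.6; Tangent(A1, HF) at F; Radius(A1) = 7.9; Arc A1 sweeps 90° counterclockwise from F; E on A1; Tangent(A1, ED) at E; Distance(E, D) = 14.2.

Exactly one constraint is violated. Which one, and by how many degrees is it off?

Tangent(A1, ED) at E — off by 8.50°.

H = (0.00, 0.00) ✓; H.y = 0.00, F.y = 0.00 ✓; |HF| = 36.60 ✓; ∠(TF, FH) = 90.00° ✓; |TF| = 7.900 ✓; bearing(T→E) − bearing(T→F) = 90.00° ✓; |TE| = 7.900 ✓; ∠(TE, ED) = 98.50° ✗; |ED| = 14.20 ✓.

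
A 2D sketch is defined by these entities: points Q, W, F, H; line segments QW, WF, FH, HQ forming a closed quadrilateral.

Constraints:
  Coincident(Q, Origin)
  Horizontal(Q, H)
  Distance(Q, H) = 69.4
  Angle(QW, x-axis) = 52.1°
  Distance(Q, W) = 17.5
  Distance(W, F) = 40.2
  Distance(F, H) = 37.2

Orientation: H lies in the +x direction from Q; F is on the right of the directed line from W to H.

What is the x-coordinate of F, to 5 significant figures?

36.390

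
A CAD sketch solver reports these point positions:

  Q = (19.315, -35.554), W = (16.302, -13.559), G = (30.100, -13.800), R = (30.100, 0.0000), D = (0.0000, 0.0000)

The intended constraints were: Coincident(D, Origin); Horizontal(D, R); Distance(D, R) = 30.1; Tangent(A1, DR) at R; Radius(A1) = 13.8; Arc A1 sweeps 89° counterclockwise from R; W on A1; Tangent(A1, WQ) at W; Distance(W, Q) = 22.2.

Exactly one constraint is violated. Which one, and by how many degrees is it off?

Tangent(A1, WQ) at W — off by 8.80°.

D = (0.00, 0.00) ✓; D.y = 0.00, R.y = 0.00 ✓; |DR| = 30.10 ✓; ∠(GR, RD) = 90.00° ✓; |GR| = 13.80 ✓; bearing(G→W) − bearing(G→R) = 89.00° ✓; |GW| = 13.80 ✓; ∠(GW, WQ) = 81.20° ✗; |WQ| = 22.20 ✓.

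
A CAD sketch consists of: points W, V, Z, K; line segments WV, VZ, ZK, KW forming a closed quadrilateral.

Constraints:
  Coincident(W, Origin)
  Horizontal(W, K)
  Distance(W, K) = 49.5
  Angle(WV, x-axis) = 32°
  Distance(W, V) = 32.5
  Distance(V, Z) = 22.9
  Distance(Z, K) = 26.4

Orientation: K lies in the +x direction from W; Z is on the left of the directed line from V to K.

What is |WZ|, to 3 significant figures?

55.3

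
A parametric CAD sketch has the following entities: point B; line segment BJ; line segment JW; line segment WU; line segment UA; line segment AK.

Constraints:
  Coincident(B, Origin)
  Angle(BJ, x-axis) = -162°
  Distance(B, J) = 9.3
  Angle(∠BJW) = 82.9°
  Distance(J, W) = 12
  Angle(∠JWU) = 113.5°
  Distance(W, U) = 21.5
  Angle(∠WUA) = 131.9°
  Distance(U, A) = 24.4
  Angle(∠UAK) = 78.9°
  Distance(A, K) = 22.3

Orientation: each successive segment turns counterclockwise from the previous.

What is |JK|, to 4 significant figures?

29.90

B is at the origin; BJ runs at -162.0° with length 9.3, so J = (-8.845, -2.874). ∠BJW = 82.9° gives JW at -64.90° from the x-axis; with |JW| = 12.0, W = (-3.754, -13.74). ∠JWU = 113.5° gives WU at 1.600° from the x-axis; with |WU| = 21.5, U = (17.74, -13.14). ∠WUA = 131.9° gives UA at 49.70° from the x-axis; with |UA| = 24.4, A = (33.52, 5.469). ∠UAK = 78.9° gives AK at 150.8° from the x-axis; with |AK| = 22.3, K = (14.05, 16.35). Then |JK| = |K − J| = 29.90.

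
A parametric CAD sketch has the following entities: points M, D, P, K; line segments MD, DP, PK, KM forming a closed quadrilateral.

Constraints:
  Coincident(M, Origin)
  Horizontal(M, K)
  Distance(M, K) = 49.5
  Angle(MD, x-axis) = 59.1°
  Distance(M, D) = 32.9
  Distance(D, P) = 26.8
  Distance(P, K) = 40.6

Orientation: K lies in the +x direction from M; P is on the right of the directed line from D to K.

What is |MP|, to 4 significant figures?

9.360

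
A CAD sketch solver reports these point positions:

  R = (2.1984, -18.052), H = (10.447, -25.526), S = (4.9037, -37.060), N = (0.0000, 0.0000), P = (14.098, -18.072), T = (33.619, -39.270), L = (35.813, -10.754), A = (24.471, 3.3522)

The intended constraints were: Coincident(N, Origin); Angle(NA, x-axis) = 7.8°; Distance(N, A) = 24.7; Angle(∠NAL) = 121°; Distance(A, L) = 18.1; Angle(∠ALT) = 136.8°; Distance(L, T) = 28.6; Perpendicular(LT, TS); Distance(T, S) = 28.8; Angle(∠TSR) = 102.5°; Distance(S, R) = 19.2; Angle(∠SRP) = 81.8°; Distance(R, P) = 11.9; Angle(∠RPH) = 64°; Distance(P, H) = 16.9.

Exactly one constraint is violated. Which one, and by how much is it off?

Distance(P, H) = 16.9 — off by 8.60.

N = (0.00, 0.00) ✓; NA at 7.800° ✓; |NA| = 24.70 ✓; ∠NAL = 121.0° ✓; |AL| = 18.10 ✓; ∠ALT = 136.8° ✓; |LT| = 28.60 ✓; ∠(LT, TS) = 90.00° ✓; |TS| = 28.80 ✓; ∠TSR = 102.5° ✓; |SR| = 19.20 ✓; ∠SRP = 81.80° ✓; |RP| = 11.90 ✓; ∠RPH = 64.00° ✓; |PH| = 8.300 ✗.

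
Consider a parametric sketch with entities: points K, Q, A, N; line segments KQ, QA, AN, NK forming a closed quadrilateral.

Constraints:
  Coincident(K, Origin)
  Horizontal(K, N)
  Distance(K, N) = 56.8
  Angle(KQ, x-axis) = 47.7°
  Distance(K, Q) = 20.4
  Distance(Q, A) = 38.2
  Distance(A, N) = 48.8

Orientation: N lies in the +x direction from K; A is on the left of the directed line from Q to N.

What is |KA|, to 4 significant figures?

58.57

K is at the origin; KN is horizontal with |KN| = 56.8 and N in +x, so N = (56.8, 0). KQ runs at 47.7° with |KQ| = 20.4, so Q = (13.73, 15.09). A is determined by |QA| = 38.2 and |AN| = 48.8 together: it lies at the intersection of circle(Q, 38.2) and circle(N, 48.8). With |QN| = 45.64, the foot of the radical line on QN is 12.71 from Q and the perpendicular offset is √(38.2² − 12.71²) = 36.02. Taking the left-of-QN solution: A = (37.64, 44.88).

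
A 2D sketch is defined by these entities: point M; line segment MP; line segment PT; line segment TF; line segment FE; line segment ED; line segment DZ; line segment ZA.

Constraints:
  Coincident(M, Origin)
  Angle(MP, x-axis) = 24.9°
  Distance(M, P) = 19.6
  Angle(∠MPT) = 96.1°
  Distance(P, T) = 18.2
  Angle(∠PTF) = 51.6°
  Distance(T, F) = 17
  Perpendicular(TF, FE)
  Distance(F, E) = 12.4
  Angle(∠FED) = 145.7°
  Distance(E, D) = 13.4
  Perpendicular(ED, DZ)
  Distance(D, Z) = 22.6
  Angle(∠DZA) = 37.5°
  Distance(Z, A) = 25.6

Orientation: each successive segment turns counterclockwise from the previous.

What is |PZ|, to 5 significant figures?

20.827

∠FED = 145.7° gives ED at 1.5000° from the x-axis; with |ED| = 13.4, D = (26.522, 4.8253). ED ⟂ DZ, so DZ runs at 91.500°; with |DZ| = 22.6, Z = (25.931, 27.418). Then |PZ| = |Z − P| = 20.827.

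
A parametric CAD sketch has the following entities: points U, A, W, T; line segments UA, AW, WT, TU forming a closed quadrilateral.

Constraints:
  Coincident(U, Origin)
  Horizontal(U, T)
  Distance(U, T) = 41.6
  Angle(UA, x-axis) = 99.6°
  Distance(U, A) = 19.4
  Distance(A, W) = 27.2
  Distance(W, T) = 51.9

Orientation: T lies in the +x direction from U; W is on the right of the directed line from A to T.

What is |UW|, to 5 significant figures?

12.193

Checks: |AW| = 27.20 ✓; |WT| = 51.90 ✓.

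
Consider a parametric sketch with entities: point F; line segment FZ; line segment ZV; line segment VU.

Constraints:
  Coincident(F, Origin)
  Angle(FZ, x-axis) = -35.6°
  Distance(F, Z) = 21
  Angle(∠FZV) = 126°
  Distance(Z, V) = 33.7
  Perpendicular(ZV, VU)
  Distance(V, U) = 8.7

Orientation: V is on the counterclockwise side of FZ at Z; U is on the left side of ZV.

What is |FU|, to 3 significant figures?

46.8

F is at the origin; FZ runs at -35.6° with length 21.0, so Z = 21.0·(cos -35.6°, sin -35.6°) = (17.1, -12.2). ∠FZV = 126.0°, so ZV runs at -35.6° + (180° − 126.0°) = 18.4° from the x-axis; with |ZV| = 33.7, V = Z + 33.7·(cos 18.4°, sin 18.4°) = (49.1, -1.59). ZV is perpendicular to VU; with |VU| = 8.7 on the left of ZV, U = V + 8.7·(-0.316, 0.949) = (46.3, 6.67). Then |FU| = |U − F| = 46.8.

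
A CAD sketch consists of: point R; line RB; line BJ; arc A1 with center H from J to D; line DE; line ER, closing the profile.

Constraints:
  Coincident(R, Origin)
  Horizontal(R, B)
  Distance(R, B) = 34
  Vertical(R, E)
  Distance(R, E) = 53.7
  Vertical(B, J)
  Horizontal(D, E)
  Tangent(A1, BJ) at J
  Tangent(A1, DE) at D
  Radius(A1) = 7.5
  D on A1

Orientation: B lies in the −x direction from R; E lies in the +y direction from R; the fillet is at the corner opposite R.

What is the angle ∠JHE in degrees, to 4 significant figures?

164.2°

The virtual corner opposite R is at (-34.00, 53.70). A1 meets BJ tangentially, so HJ is at right angles to BJ and A1 meets DE tangentially, so HD is at right angles to DE, with radius 7.5, so the center H sits 7.5 in from both sides at H = (-26.50, 46.20). That places the tangent points at J = (-34.00, 46.20) on BJ and D = (-26.50, 53.70) on DE. Then cos ∠JHE = HJ·HE / (|HJ||HE|), giving 164.2°.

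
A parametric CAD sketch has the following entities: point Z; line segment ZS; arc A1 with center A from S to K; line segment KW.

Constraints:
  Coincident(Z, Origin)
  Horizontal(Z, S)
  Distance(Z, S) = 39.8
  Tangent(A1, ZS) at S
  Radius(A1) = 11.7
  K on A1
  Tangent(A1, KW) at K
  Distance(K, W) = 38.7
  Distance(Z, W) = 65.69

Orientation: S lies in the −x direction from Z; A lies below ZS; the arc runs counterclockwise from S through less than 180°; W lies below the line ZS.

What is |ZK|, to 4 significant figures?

53.18

Z is at the origin; ZS is horizontal with |ZS| = 39.8 and S on the −x side, so S = (-39.80, 0.000). A1 meets ZS tangentially, so AS is at right angles to ZS, so A = S + (0, -11.7) = (-39.80, -11.70). Since AK ⟂ KW (tangency), |AW| = √(11.7² + 38.7²) = 40.43 regardless of where K sits on A1. So W lies on both circle(Z, 65.69) and circle(A, 40.43); the below-ZS intersection is W = (-39.97, -52.13). K is the foot of the tangent from W: K = (-51.01, -15.04).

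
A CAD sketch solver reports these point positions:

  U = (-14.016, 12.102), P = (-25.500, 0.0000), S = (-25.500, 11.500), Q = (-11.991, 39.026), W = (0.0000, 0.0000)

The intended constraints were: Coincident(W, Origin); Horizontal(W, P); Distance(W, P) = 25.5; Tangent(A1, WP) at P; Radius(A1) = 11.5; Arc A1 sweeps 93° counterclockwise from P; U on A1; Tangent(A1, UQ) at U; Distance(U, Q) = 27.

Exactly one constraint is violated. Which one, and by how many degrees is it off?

Tangent(A1, UQ) at U — off by 7.30°.

W = (0.00, 0.00) ✓; W.y = 0.00, P.y = 0.00 ✓; |WP| = 25.50 ✓; ∠(SP, PW) = 90.00° ✓; |SP| = 11.50 ✓; bearing(S→U) − bearing(S→P) = 93.00° ✓; |SU| = 11.50 ✓; ∠(SU, UQ) = 97.30° ✗; |UQ| = 27.00 ✓.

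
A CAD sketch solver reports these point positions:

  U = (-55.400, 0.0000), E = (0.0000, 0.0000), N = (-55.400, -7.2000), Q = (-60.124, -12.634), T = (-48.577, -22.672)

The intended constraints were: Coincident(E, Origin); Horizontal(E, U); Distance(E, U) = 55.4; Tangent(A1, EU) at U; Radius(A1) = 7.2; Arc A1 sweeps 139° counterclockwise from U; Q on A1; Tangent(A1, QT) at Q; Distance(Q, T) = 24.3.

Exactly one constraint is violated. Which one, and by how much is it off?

Distance(Q, T) = 24.3 — off by 9.00.

E = (0.00, 0.00) ✓; E.y = 0.00, U.y = 0.00 ✓; |EU| = 55.40 ✓; ∠(NU, UE) = 90.00° ✓; |NU| = 7.200 ✓; bearing(N→Q) − bearing(N→U) = 139.0° ✓; |NQ| = 7.200 ✓; ∠(NQ, QT) = 90.00° ✓; |QT| = 15.30 ✗.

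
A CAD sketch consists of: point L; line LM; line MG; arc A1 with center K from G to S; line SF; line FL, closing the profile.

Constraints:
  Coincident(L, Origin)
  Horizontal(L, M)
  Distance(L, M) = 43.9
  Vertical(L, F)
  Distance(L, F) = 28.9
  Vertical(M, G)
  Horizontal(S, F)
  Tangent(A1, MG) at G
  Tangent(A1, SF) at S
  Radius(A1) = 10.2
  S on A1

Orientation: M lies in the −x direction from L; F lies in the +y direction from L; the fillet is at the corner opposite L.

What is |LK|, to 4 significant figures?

38.54

L is at the origin; L and M share the same y with |LM| = 43.9 and M on the −x side, so M = (-43.90, 0.000). LF is vertical with |LF| = 28.9 and F on the +y side, so F = (0.000, 28.90). The virtual corner opposite L is at (-43.90, 28.90). Tangency of A1 to MG means the radius KG is perpendicular to MG and since A1 is tangent to SF there, KS ⟂ SF, with radius 10.2, so the center K sits 10.2 in from both sides at K = (-33.70, 18.70). Then |LK| = |K − L| = 38.54.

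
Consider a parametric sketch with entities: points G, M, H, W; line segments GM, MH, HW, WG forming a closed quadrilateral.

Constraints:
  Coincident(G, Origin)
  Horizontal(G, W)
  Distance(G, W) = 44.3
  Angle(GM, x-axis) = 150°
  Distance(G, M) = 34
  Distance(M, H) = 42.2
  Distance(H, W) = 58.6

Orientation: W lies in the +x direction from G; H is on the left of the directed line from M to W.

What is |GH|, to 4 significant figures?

42.82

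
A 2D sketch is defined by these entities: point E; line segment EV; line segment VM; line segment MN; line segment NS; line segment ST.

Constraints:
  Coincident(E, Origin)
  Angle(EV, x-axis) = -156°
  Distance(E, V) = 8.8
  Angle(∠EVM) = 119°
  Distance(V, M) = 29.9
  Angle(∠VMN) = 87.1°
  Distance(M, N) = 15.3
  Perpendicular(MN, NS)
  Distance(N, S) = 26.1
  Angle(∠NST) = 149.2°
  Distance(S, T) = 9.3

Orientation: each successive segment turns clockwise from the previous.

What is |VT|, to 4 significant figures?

9.966

E is at the origin; EV runs at -156.0° with length 8.8, so V = (-8.039, -3.579). ∠EVM = 119.0° gives VM at 143.0° from the x-axis; with |VM| = 29.9, M = (-31.92, 14.41). ∠VMN = 87.1° gives MN at 50.10° from the x-axis; with |MN| = 15.3, N = (-22.10, 26.15). MN is perpendicular to NS, so NS runs at -39.90°; with |NS| = 26.1, S = (-2.081, 9.411). ∠NST = 149.2° gives ST at -70.70° from the x-axis; with |ST| = 9.3, T = (0.9926, 0.6334). Then |VT| = |T − V| = 9.966.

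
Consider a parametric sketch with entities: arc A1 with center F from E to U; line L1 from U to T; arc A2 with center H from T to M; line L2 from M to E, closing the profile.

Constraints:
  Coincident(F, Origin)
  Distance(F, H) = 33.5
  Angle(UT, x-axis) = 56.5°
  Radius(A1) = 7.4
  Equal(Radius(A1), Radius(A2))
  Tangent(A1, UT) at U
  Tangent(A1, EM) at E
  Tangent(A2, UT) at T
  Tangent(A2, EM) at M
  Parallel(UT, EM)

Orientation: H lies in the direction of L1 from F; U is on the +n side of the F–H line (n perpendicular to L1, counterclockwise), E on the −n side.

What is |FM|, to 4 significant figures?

34.31

The slot axis is L1's direction at 56.5°, so u = (cos 56.5°, sin 56.5°) = (0.5519, 0.8339) and n = (−sin 56.5°, cos 56.5°) = (-0.8339, 0.5519). F is at the origin and H lies 33.5 along u from F, so H = 33.5·u = (18.49, 27.94). Tangency of A1 to both parallel lines with radius 7.4 puts U and E at F ± 7.4·n: U = (-6.171, 4.084), E = (6.171, -4.084). Equal radii place T and M the same way about H: T = H + 7.4·n = (12.32, 32.02), M = H − 7.4·n = (24.66, 23.85). Then |FM| = |M − F| = 34.31.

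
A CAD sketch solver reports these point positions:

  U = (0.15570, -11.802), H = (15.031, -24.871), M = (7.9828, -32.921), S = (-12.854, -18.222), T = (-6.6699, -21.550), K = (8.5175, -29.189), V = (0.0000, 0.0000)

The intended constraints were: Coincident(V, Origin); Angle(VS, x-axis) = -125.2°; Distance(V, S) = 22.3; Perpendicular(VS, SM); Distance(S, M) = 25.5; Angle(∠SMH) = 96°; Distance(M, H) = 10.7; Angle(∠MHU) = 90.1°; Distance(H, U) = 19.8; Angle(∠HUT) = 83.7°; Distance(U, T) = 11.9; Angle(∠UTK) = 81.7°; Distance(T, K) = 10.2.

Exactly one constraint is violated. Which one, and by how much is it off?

Distance(T, K) = 10.2 — off by 6.80.

V = (0.00, 0.00) ✓; VS at -125.2° ✓; |VS| = 22.30 ✓; ∠(VS, SM) = 90.00° ✓; |SM| = 25.50 ✓; ∠SMH = 96.00° ✓; |MH| = 10.70 ✓; ∠MHU = 90.10° ✓; |HU| = 19.80 ✓; ∠HUT = 83.70° ✓; |UT| = 11.90 ✓; ∠UTK = 81.70° ✓; |TK| = 17.00 ✗.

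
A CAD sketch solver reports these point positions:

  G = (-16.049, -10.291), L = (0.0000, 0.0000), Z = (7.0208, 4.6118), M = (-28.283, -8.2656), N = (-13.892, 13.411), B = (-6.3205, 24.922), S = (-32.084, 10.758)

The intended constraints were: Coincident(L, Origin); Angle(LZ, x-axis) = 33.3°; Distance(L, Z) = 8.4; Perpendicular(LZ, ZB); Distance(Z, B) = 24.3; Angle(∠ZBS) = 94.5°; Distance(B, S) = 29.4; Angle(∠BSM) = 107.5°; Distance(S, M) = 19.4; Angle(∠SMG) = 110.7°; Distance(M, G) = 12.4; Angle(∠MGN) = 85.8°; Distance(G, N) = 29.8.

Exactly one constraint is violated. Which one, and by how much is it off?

Distance(G, N) = 29.8 — off by 6.00.

L = (0.00, 0.00) ✓; LZ at 33.30° ✓; |LZ| = 8.400 ✓; ∠(LZ, ZB) = 90.00° ✓; |ZB| = 24.30 ✓; ∠ZBS = 94.50° ✓; |BS| = 29.40 ✓; ∠BSM = 107.5° ✓; |SM| = 19.40 ✓; ∠SMG = 110.7° ✓; |MG| = 12.40 ✓; ∠MGN = 85.80° ✓; |GN| = 23.80 ✗.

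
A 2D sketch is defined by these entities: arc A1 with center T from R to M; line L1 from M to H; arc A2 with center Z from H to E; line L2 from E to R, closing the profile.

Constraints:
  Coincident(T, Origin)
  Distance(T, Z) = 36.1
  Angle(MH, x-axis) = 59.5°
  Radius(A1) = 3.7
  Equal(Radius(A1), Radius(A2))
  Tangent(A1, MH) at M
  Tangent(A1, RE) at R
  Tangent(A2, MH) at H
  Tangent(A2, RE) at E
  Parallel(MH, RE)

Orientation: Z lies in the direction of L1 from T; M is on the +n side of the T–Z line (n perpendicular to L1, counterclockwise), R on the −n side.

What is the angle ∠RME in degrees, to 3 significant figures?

78.4°

The slot axis is L1's direction at 59.5°, so u = (cos 59.5°, sin 59.5°) = (0.508, 0.862) and n = (−sin 59.5°, cos 59.5°) = (-0.862, 0.508). T is at the origin and Z lies 36.1 along u from T, so Z = 36.1·u = (18.3, 31.1). Tangency of A1 to both parallel lines with radius 3.7 puts M and R at T ± 3.7·n: M = (-3.19, 1.88), R = (3.19, -1.88). Equal radii place H and E the same way about Z: H = Z + 3.7·n = (15.1, 33.0), E = Z − 3.7·n = (21.5, 29.2). Then cos ∠RME = MR·ME / (|MR||ME|), giving 78.4°.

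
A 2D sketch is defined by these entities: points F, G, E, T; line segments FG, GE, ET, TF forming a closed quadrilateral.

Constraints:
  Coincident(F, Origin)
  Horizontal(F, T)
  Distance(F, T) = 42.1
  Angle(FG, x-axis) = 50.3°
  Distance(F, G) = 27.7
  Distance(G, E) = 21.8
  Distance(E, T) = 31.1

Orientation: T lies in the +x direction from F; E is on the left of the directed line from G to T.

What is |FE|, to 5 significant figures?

48.372

Checks: |GE| = 21.80 ✓; |ET| = 31.10 ✓.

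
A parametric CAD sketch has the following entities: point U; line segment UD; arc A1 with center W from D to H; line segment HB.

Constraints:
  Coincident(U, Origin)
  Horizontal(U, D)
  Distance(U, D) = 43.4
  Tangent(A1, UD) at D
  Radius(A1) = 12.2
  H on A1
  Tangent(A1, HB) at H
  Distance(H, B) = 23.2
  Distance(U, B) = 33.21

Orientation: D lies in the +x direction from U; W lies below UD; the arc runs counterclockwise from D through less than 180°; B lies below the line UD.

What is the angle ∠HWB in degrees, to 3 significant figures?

62.3°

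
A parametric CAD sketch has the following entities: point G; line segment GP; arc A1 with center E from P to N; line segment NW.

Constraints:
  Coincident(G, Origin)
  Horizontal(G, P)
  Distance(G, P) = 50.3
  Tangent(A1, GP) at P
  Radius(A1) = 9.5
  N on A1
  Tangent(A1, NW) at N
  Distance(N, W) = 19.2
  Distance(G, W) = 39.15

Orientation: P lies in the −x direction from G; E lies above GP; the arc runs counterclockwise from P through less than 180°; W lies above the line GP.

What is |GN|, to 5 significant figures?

42.289

Checks: |EN| = 9.500 ✓; ∠(EN, NW) = 90.00° ✓; |NW| = 19.20 ✓; |GW| = 39.15 ✓.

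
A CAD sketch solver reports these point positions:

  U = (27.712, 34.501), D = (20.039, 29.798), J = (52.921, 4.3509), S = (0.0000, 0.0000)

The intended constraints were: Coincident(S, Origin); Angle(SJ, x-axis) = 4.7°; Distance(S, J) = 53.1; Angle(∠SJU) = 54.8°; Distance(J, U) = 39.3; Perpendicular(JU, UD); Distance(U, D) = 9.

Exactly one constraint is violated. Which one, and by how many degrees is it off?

Perpendicular(JU, UD) — off by 8.39°.

S = (0.00, 0.00) ✓; SJ at 4.700° ✓; |SJ| = 53.10 ✓; ∠SJU = 54.80° ✓; |JU| = 39.30 ✓; ∠(JU, UD) = 81.61° ✗; |UD| = 9.000 ✓.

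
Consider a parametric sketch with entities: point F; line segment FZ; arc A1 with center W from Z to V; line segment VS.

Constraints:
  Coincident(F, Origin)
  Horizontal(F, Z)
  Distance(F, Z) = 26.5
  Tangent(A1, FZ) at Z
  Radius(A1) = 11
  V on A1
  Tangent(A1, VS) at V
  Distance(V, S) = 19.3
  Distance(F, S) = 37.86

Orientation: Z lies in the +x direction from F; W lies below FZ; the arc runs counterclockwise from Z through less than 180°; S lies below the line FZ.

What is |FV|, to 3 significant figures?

20.7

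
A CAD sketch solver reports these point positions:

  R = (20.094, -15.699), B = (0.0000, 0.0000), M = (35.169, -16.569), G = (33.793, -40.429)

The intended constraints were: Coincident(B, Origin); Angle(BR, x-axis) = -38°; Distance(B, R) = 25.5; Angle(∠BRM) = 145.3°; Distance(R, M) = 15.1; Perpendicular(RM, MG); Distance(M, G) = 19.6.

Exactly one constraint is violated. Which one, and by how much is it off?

Distance(M, G) = 19.6 — off by 4.30.

B = (0.00, 0.00) ✓; BR at -38.00° ✓; |BR| = 25.50 ✓; ∠BRM = 145.3° ✓; |RM| = 15.10 ✓; ∠(RM, MG) = 90.00° ✓; |MG| = 23.90 ✗.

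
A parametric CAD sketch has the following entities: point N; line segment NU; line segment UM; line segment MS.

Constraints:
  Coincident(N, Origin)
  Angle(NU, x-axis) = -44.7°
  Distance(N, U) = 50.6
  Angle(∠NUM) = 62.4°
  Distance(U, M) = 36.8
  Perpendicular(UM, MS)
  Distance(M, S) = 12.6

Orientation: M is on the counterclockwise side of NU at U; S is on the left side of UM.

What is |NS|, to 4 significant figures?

34.90

∠NUM = 62.4°, so UM runs at -44.7° + (180° − 62.4°) = 72.90° from the x-axis; with |UM| = 36.8, M = U + 36.8·(cos 72.90°, sin 72.90°) = (46.79, -0.4186). UM ⟂ MS; with |MS| = 12.6 on the left of UM, S = M + 12.6·(-0.9558, 0.2940) = (34.74, 3.286). Then |NS| = |S − N| = 34.90.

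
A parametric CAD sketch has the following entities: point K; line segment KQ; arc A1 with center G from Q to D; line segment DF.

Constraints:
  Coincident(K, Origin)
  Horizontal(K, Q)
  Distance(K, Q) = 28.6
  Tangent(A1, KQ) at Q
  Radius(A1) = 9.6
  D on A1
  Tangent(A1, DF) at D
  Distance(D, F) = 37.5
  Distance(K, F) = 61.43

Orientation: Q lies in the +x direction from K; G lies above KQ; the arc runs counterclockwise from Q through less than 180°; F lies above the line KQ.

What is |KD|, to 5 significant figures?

39.263

K is at the origin; K and Q share the same y with |KQ| = 28.6 and Q on the +x side, so Q = (28.600, 0.0000). Tangency of A1 to KQ means the radius GQ is perpendicular to KQ, so G = Q + (0, 9.6) = (28.600, 9.6000). Since GD ⟂ DF (tangency), |GF| = √(9.6² + 37.5²) = 38.709 regardless of where D sits on A1. So F lies on both circle(K, 61.43) and circle(G, 38.709); the above-KQ intersection is F = (40.054, 46.576). D is the foot of the tangent from F: D = (38.188, 9.1223).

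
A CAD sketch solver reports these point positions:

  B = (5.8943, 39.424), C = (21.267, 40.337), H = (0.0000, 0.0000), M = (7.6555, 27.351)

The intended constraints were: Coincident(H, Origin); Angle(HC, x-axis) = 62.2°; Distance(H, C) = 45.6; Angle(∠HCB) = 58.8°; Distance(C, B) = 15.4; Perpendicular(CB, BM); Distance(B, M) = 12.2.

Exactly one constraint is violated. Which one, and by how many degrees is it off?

Perpendicular(CB, BM) — off by 4.90°.

H = (0.00, 0.00) ✓; HC at 62.20° ✓; |HC| = 45.60 ✓; ∠HCB = 58.80° ✓; |CB| = 15.40 ✓; ∠(CB, BM) = 94.90° ✗; |BM| = 12.20 ✓.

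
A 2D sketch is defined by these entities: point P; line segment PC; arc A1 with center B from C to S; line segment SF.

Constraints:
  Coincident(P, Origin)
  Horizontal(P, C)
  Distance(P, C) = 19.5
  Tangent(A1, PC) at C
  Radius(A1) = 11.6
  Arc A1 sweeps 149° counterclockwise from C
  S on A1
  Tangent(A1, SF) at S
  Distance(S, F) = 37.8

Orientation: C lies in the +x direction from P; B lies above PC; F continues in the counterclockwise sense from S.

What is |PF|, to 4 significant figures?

41.59

P is at the origin; PC is horizontal with |PC| = 19.5 and C on the +x side, so C = (19.50, 0.000). Tangency of A1 to PC means the radius BC is perpendicular to PC, so B = C + (0, 11.6) = (19.50, 11.60). On A1, C sits at bearing -90° from B; a 149° counterclockwise sweep puts S at bearing 59°, so S = B + 11.6·(cos 59°, sin 59°) = (25.47, 21.54). A1 meets SF tangentially, so BS is at right angles to SF, so SF runs along (−sin 59°, cos 59°); with |SF| = 37.8, F = (-6.926, 41.01). Then |PF| = |F − P| = 41.59.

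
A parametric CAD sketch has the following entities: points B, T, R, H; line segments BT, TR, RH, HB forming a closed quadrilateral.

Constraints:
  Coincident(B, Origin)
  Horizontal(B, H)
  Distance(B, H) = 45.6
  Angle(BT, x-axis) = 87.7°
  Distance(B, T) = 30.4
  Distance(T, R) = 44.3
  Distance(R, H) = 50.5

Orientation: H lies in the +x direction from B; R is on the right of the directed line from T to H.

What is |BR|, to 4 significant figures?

14.05

Checks: |TR| = 44.30 ✓; |RH| = 50.50 ✓.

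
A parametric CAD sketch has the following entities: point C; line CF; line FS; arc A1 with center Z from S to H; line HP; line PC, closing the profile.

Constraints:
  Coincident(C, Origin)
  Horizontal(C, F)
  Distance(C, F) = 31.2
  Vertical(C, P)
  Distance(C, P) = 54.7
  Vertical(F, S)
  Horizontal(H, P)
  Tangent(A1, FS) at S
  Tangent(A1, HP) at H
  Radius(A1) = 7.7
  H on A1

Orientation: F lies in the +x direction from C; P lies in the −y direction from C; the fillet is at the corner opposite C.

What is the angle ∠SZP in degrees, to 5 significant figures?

161.86°

The virtual corner opposite C is at (31.200, -54.700). Tangency of A1 to FS means the radius ZS is perpendicular to FS and the tangent condition forces ZH to be normal to HP, with radius 7.7, so the center Z sits 7.7 in from both sides at Z = (23.500, -47.000). That places the tangent points at S = (31.200, -47.000) on FS and H = (23.500, -54.700) on HP. Then cos ∠SZP = ZS·ZP / (|ZS||ZP|), giving 161.86°.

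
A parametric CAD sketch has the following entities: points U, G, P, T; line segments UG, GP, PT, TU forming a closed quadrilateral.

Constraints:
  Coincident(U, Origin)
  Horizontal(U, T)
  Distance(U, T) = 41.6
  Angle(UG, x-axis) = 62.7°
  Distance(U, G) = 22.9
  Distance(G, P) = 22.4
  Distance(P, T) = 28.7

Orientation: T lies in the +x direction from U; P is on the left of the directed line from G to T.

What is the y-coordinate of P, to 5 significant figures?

27.008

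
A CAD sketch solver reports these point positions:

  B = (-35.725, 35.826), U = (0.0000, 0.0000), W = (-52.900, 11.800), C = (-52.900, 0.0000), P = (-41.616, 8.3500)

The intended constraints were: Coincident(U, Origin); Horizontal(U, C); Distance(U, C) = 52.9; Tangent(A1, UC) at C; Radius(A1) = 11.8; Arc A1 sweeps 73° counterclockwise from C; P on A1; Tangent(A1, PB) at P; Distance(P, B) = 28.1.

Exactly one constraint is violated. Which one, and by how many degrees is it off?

Tangent(A1, PB) at P — off by 4.90°.

U = (0.00, 0.00) ✓; U.y = 0.00, C.y = 0.00 ✓; |UC| = 52.90 ✓; ∠(WC, CU) = 90.00° ✓; |WC| = 11.80 ✓; bearing(W→P) − bearing(W→C) = 73.00° ✓; |WP| = 11.80 ✓; ∠(WP, PB) = 85.10° ✗; |PB| = 28.10 ✓.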